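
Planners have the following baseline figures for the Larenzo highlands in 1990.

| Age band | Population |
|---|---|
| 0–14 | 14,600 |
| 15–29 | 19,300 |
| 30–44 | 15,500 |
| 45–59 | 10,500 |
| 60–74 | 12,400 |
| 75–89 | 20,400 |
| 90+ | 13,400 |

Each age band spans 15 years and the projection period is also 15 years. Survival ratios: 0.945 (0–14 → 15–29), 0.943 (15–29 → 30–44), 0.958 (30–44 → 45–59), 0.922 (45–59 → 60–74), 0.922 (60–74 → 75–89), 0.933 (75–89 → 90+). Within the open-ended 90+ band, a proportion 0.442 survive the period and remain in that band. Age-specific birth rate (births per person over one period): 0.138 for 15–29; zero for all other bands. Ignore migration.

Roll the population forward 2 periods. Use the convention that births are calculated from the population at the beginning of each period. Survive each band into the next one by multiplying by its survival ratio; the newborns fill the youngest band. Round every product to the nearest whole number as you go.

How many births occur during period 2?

1904

Let band 1 be 0–14 through band 7 = 90+.
— Period 1 —
Births: 19300 × 0.138 = 2663
Band 2: 14600 × 0.945 = 13797
Band 3: 19300 × 0.943 = 18200
Band 4: 15500 × 0.958 = 14849
Band 5: 10500 × 0.922 = 9681
Band 6: 12400 × 0.922 = 11433
Band 7: 20400 × 0.933 + 13400 × 0.442 = 19033 + 5923 = 24956
End of period: [2663, 13797, 18200, 14849, 9681, 11433, 24956]
— Period 2 —
Births: 13797 × 0.138 = 1904
Band 2: 2663 × 0.945 = 2517
Band 3: 13797 × 0.943 = 13011
Band 4: 18200 × 0.958 = 17436
Band 5: 14849 × 0.922 = 13691
Band 6: 9681 × 0.922 = 8926
Band 7: 11433 × 0.933 + 24956 × 0.442 = 10667 + 11031 = 21698
End of period: [1904, 2517, 13011, 17436, 13691, 8926, 21698]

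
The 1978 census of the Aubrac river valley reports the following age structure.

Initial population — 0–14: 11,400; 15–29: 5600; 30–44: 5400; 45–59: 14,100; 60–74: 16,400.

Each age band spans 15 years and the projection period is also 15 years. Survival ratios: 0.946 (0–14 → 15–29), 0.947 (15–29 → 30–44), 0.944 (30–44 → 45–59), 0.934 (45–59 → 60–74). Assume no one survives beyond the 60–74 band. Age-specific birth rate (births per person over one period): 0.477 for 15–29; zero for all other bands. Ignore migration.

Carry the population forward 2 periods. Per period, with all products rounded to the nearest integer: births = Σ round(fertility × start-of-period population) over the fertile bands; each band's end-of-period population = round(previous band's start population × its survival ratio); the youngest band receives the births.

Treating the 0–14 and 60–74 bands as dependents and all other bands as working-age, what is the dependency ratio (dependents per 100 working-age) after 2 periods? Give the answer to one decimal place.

55.8

Period 1:
Births: 5600 * 0.477 = 2671
15–29: 11400 * 0.946 = 10784
30–44: 5600 * 0.947 = 5303
45–59: 5400 * 0.944 = 5098
60–74: 14100 * 0.934 = 13169
Population now: 0–14=2671, 15–29=10784, 30–44=5303, 45–59=5098, 60–74=13169
Period 2:
Births: 10784 * 0.477 = 5144
15–29: 2671 * 0.946 = 2527
30–44: 10784 * 0.947 = 10212
45–59: 5303 * 0.944 = 5006
60–74: 5098 * 0.934 = 4762
Population now: 0–14=5144, 15–29=2527, 30–44=10212, 45–59=5006, 60–74=4762
Dependents (band 0–14 + band 60–74) = 5144 + 4762 = 9906; working-age = 17745; ratio = 9906/17745 × 100 = 55.8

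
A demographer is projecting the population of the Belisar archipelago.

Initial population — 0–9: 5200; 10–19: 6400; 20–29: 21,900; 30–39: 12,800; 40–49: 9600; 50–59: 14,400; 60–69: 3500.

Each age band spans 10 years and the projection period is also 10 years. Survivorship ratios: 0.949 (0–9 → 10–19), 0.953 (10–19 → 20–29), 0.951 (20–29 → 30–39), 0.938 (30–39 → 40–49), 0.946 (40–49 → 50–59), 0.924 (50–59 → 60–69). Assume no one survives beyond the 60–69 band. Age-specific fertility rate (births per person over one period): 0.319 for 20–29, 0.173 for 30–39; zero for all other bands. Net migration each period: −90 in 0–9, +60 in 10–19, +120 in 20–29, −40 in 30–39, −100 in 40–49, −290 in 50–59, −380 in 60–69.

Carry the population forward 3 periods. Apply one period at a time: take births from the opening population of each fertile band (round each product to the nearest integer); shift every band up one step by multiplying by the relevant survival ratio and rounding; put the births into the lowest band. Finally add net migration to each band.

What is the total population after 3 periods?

54000

Call the groups 1 to 7, youngest first.
[period 1]
Births: 21900 × 0.319 = 6986 ; 12800 × 0.173 = 2214 → total 9200
Group 2: 5200 × 0.949 = 4935
Group 3: 6400 × 0.953 = 6099
Group 4: 21900 × 0.951 = 20827
Group 5: 12800 × 0.938 = 12006
Group 6: 9600 × 0.946 = 9082
Group 7: 14400 × 0.924 = 13306
Net migration: Group 1 − 90 → 9110; Group 2 + 60 → 4995; Group 3 + 120 → 6219; Group 4 − 40 → 20787; Group 5 − 100 → 11906; Group 6 − 290 → 8792; Group 7 − 380 → 12926
Population now: 0–9=9110, 10–19=4995, 20–29=6219, 30–39=20787, 40–49=11906, 50–59=8792, 60–69=12926
[period 2]
Births: 6219 × 0.319 = 1984 ; 20787 × 0.173 = 3596 → total 5580
Group 2: 9110 × 0.949 = 8645
Group 3: 4995 × 0.953 = 4760
Group 4: 6219 × 0.951 = 5914
Group 5: 20787 × 0.938 = 19498
Group 6: 11906 × 0.946 = 11263
Group 7: 8792 × 0.924 = 8124
Net migration: Group 1 − 90 → 5490; Group 2 + 60 → 8705; Group 3 + 120 → 4880; Group 4 − 40 → 5874; Group 5 − 100 → 19398; Group 6 − 290 → 10973; Group 7 − 380 → 7744
Population now: 0–9=5490, 10–19=8705, 20–29=4880, 30–39=5874, 40–49=19398, 50–59=10973, 60–69=7744
[period 3]
Births: 4880 × 0.319 = 1557 ; 5874 × 0.173 = 1016 → total 2573
Group 2: 5490 × 0.949 = 5210
Group 3: 8705 × 0.953 = 8296
Group 4: 4880 × 0.951 = 4641
Group 5: 5874 × 0.938 = 5510
Group 6: 19398 × 0.946 = 18351
Group 7: 10973 × 0.924 = 10139
Net migration: Group 1 − 90 → 2483; Group 2 + 60 → 5270; Group 3 + 120 → 8416; Group 4 − 40 → 4601; Group 5 − 100 → 5410; Group 6 − 290 → 18061; Group 7 − 380 → 9759
Population now: 0–9=2483, 10–19=5270, 20–29=8416, 30–39=4601, 40–49=5410, 50–59=18061, 60–69=9759
Total after period 3: 2483 + 5270 + 8416 + 4601 + 5410 + 18061 + 9759 = 54000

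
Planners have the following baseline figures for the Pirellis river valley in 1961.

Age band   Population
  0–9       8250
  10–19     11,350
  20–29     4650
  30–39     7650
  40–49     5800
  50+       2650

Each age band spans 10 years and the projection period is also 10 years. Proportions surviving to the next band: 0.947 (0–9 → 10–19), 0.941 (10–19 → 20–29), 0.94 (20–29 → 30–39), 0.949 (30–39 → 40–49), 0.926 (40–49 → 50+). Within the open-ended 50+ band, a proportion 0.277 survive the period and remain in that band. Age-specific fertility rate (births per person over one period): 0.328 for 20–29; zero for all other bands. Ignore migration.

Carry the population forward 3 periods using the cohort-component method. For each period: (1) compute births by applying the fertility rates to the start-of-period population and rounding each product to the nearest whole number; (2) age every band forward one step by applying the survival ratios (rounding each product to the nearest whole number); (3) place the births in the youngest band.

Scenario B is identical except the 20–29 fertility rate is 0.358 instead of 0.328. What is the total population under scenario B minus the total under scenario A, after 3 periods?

649

Let band 1 be 0–9 through band 6 = 50+.
After projecting period 1:
Births: 4650 × 0.328 = 1525
Band 2: 8250 × 0.947 = 7813
Band 3: 11350 × 0.941 = 10680
Band 4: 4650 × 0.94 = 4371
Band 5: 7650 × 0.949 = 7260
Band 6: 5800 × 0.926 + 2650 × 0.277 = 5371 + 734 = 6105
→ [1525, 7813, 10680, 4371, 7260, 6105]
After projecting period 2:
Births: 10680 × 0.328 = 3503
Band 2: 1525 × 0.947 = 1444
Band 3: 7813 × 0.941 = 7352
Band 4: 10680 × 0.94 = 10039
Band 5: 4371 × 0.949 = 4148
Band 6: 7260 × 0.926 + 6105 × 0.277 = 6723 + 1691 = 8414
→ [3503, 1444, 7352, 10039, 4148, 8414]
After projecting period 3:
Births: 7352 × 0.328 = 2411
Band 2: 3503 × 0.947 = 3317
Band 3: 1444 × 0.941 = 1359
Band 4: 7352 × 0.94 = 6911
Band 5: 10039 × 0.949 = 9527
Band 6: 4148 × 0.926 + 8414 × 0.277 = 3841 + 2331 = 6172
→ [2411, 3317, 1359, 6911, 9527, 6172]
Scenario A total after 3 periods: 29697
Scenario B projection —
After projecting period 1:
Births: 4650 × 0.358 = 1665
Band 2: 8250 × 0.947 = 7813
Band 3: 11350 × 0.941 = 10680
Band 4: 4650 × 0.94 = 4371
Band 5: 7650 × 0.949 = 7260
Band 6: 5800 × 0.926 + 2650 × 0.277 = 5371 + 734 = 6105
→ [1665, 7813, 10680, 4371, 7260, 6105]
After projecting period 2:
Births: 10680 × 0.358 = 3823
Band 2: 1665 × 0.947 = 1577
Band 3: 7813 × 0.941 = 7352
Band 4: 10680 × 0.94 = 10039
Band 5: 4371 × 0.949 = 4148
Band 6: 7260 × 0.926 + 6105 × 0.277 = 6723 + 1691 = 8414
→ [3823, 1577, 7352, 10039, 4148, 8414]
After projecting period 3:
Births: 7352 × 0.358 = 2632
Band 2: 3823 × 0.947 = 3620
Band 3: 1577 × 0.941 = 1484
Band 4: 7352 × 0.94 = 6911
Band 5: 10039 × 0.949 = 9527
Band 6: 4148 × 0.926 + 8414 × 0.277 = 3841 + 2331 = 6172
→ [2632, 3620, 1484, 6911, 9527, 6172]
Scenario B total after 3 periods: 30346
Difference B − A = 30346 − 29697 = 649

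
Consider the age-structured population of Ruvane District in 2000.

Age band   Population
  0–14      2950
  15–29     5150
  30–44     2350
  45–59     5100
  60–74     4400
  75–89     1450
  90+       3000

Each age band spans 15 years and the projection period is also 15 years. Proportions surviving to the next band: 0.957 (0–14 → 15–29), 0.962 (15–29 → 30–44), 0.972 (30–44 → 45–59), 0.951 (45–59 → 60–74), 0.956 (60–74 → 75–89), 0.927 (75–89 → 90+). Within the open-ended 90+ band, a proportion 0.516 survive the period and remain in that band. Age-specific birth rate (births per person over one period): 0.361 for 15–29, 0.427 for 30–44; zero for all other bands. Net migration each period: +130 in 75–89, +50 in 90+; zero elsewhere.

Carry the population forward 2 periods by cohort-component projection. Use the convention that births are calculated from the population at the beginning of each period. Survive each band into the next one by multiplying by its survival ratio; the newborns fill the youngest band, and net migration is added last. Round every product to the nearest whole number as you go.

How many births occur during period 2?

3134

Period 1:
Births: 5150 × 0.361 = 1859 ; 2350 × 0.427 = 1003 — total 2862
15–29: 2950 × 0.957 = 2823
30–44: 5150 × 0.962 = 4954
45–59: 2350 × 0.972 = 2284
60–74: 5100 × 0.951 = 4850
75–89: 4400 × 0.956 = 4206
90+: 1450 × 0.927 + 3000 × 0.516 = 1344 + 1548 = 2892
Net migration: 75–89 + 130 → 4336; 90+ + 50 → 2942
Giving 2862 / 2823 / 4954 / 2284 / 4850 / 4336 / 2942.
Period 2:
Births: 2823 × 0.361 = 1019 ; 4954 × 0.427 = 2115 — total 3134
15–29: 2862 × 0.957 = 2739
30–44: 2823 × 0.962 = 2716
45–59: 4954 × 0.972 = 4815
60–74: 2284 × 0.951 = 2172
75–89: 4850 × 0.956 = 4637
90+: 4336 × 0.927 + 2942 × 0.516 = 4019 + 1518 = 5537
Net migration: 75–89 + 130 → 4767; 90+ + 50 → 5587
Giving 3134 / 2739 / 2716 / 4815 / 2172 / 4767 / 5587.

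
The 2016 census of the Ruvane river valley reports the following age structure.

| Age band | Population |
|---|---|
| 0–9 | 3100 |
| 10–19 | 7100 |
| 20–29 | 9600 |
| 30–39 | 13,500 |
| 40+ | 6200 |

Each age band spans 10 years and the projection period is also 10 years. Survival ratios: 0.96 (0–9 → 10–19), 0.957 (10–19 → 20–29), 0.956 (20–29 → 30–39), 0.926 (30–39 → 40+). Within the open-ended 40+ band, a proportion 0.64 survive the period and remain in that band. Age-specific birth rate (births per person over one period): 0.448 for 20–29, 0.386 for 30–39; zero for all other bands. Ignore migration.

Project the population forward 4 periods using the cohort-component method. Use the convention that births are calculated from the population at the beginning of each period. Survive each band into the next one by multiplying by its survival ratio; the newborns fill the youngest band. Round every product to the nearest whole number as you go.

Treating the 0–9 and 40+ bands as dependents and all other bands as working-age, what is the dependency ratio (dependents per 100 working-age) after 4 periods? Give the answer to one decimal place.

106.1

Call the bands 1 to 5, youngest first.
[period 1]
Births: 9600 × 0.448 = 4301 ; 13500 × 0.386 = 5211 ⇒ total 9512
Band 2: 3100 × 0.96 = 2976
Band 3: 7100 × 0.957 = 6795
Band 4: 9600 × 0.956 = 9178
Band 5: 13500 × 0.926 + 6200 × 0.64 = 12501 + 3968 = 16469
→ [9512, 2976, 6795, 9178, 16469]
[period 2]
Births: 6795 × 0.448 = 3044 ; 9178 × 0.386 = 3543 ⇒ total 6587
Band 2: 9512 × 0.96 = 9132
Band 3: 2976 × 0.957 = 2848
Band 4: 6795 × 0.956 = 6496
Band 5: 9178 × 0.926 + 16469 × 0.64 = 8499 + 10540 = 19039
→ [6587, 9132, 2848, 6496, 19039]
[period 3]
Births: 2848 × 0.448 = 1276 ; 6496 × 0.386 = 2507 ⇒ total 3783
Band 2: 6587 × 0.96 = 6324
Band 3: 9132 × 0.957 = 8739
Band 4: 2848 × 0.956 = 2723
Band 5: 6496 × 0.926 + 19039 × 0.64 = 6015 + 12185 = 18200
→ [3783, 6324, 8739, 2723, 18200]
[period 4]
Births: 8739 × 0.448 = 3915 ; 2723 × 0.386 = 1051 ⇒ total 4966
Band 2: 3783 × 0.96 = 3632
Band 3: 6324 × 0.957 = 6052
Band 4: 8739 × 0.956 = 8354
Band 5: 2723 × 0.926 + 18200 × 0.64 = 2521 + 11648 = 14169
→ [4966, 3632, 6052, 8354, 14169]
Dependents (band 0–9 + band 40+) = 4966 + 14169 = 19135; working-age = 18038; ratio = 19135/18038 × 100 = 106.1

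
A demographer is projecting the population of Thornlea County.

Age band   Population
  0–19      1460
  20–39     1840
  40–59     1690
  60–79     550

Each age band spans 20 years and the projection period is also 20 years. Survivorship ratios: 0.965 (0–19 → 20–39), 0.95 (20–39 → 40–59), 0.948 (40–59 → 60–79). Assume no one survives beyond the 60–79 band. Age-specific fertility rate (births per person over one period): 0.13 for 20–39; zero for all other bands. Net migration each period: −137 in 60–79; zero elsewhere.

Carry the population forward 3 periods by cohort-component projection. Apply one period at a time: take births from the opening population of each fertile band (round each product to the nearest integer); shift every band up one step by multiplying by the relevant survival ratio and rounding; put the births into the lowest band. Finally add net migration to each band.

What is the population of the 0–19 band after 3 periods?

Call the groups 1 to 4, youngest first.
— Period 1 —
Births: 1840 * 0.13 = 239
Group 2: 1460 * 0.965 = 1409
Group 3: 1840 * 0.95 = 1748
Group 4: 1690 * 0.948 = 1602
Net migration: Group 4 − 137 → 1465
Population now: 0–19=239, 20–39=1409, 40–59=1748, 60–79=1465
— Period 2 —
Births: 1409 * 0.13 = 183
Group 2: 239 * 0.965 = 231
Group 3: 1409 * 0.95 = 1339
Group 4: 1748 * 0.948 = 1657
Net migration: Group 4 − 137 → 1520
Population now: 0–19=183, 20–39=231, 40–59=1339, 60–79=1520
— Period 3 —
Births: 231 * 0.13 = 30
Group 2: 183 * 0.965 = 177
Group 3: 231 * 0.95 = 219
Group 4: 1339 * 0.948 = 1269
Net migration: Group 4 − 137 → 1132
Population now: 0–19=30, 20–39=177, 40–59=219, 60–79=1132

30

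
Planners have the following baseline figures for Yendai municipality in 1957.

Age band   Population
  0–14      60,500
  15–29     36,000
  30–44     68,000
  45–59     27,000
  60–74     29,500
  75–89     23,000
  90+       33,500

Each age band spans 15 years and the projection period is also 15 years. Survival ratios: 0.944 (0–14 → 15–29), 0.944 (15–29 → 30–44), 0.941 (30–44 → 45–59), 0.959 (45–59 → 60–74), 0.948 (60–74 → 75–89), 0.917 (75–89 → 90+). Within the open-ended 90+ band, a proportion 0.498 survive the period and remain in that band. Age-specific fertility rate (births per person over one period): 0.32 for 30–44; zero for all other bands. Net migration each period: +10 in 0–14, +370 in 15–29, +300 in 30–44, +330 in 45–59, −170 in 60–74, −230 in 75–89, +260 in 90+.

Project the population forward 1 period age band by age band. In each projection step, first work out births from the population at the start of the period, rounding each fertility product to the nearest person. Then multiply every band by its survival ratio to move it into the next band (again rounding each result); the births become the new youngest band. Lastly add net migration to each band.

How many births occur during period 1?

Let band 1 be 0–14 through band 7 = 90+.
— Period 1 —
Births: 68000 * 0.32 = 21760
Band 2: 60500 * 0.944 = 57112
Band 3: 36000 * 0.944 = 33984
Band 4: 68000 * 0.941 = 63988
Band 5: 27000 * 0.959 = 25893
Band 6: 29500 * 0.948 = 27966
Band 7: 23000 * 0.917 + 33500 * 0.498 = 21091 + 16683 = 37774
Net migration: Band 1 + 10 → 21770; Band 2 + 370 → 57482; Band 3 + 300 → 34284; Band 4 + 330 → 64318; Band 5 − 170 → 25723; Band 6 − 230 → 27736; Band 7 + 260 → 38034
→ [21770, 57482, 34284, 64318, 25723, 27736, 38034]

21760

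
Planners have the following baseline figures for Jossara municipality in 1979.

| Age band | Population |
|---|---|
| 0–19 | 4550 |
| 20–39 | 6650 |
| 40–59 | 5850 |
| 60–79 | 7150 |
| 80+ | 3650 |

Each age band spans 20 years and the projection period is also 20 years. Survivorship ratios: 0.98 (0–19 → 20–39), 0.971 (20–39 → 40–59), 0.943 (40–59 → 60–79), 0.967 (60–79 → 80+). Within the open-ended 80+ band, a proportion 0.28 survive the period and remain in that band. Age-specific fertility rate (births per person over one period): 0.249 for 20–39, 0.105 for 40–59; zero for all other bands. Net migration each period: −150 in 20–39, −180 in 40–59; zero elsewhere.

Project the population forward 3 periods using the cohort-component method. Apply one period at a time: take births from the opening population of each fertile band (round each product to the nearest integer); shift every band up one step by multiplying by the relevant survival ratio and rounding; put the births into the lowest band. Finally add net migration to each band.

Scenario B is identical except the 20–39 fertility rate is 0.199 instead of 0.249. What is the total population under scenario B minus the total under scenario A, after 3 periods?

-698

After projecting period 1:
Births: 6650 × 0.249 = 1656 ; 5850 × 0.105 = 614 → 2270
20–39: 4550 × 0.98 = 4459
40–59: 6650 × 0.971 = 6457
60–79: 5850 × 0.943 = 5517
80+: 7150 × 0.967 + 3650 × 0.28 = 6914 + 1022 = 7936
Net migration: 20–39 − 150 → 4309; 40–59 − 180 → 6277
End of period: [2270, 4309, 6277, 5517, 7936]
After projecting period 2:
Births: 4309 × 0.249 = 1073 ; 6277 × 0.105 = 659 → 1732
20–39: 2270 × 0.98 = 2225
40–59: 4309 × 0.971 = 4184
60–79: 6277 × 0.943 = 5919
80+: 5517 × 0.967 + 7936 × 0.28 = 5335 + 2222 = 7557
Net migration: 20–39 − 150 → 2075; 40–59 − 180 → 4004
End of period: [1732, 2075, 4004, 5919, 7557]
After projecting period 3:
Births: 2075 × 0.249 = 517 ; 4004 × 0.105 = 420 → 937
20–39: 1732 × 0.98 = 1697
40–59: 2075 × 0.971 = 2015
60–79: 4004 × 0.943 = 3776
80+: 5919 × 0.967 + 7557 × 0.28 = 5724 + 2116 = 7840
Net migration: 20–39 − 150 → 1547; 40–59 − 180 → 1835
End of period: [937, 1547, 1835, 3776, 7840]
Scenario A total after 3 periods: 15935
Scenario B projection —
After projecting period 1:
Births: 6650 × 0.199 = 1323 ; 5850 × 0.105 = 614 → 1937
20–39: 4550 × 0.98 = 4459
40–59: 6650 × 0.971 = 6457
60–79: 5850 × 0.943 = 5517
80+: 7150 × 0.967 + 3650 × 0.28 = 6914 + 1022 = 7936
Net migration: 20–39 − 150 → 4309; 40–59 − 180 → 6277
End of period: [1937, 4309, 6277, 5517, 7936]
After projecting period 2:
Births: 4309 × 0.199 = 857 ; 6277 × 0.105 = 659 → 1516
20–39: 1937 × 0.98 = 1898
40–59: 4309 × 0.971 = 4184
60–79: 6277 × 0.943 = 5919
80+: 5517 × 0.967 + 7936 × 0.28 = 5335 + 2222 = 7557
Net migration: 20–39 − 150 → 1748; 40–59 − 180 → 4004
End of period: [1516, 1748, 4004, 5919, 7557]
After projecting period 3:
Births: 1748 × 0.199 = 348 ; 4004 × 0.105 = 420 → 768
20–39: 1516 × 0.98 = 1486
40–59: 1748 × 0.971 = 1697
60–79: 4004 × 0.943 = 3776
80+: 5919 × 0.967 + 7557 × 0.28 = 5724 + 2116 = 7840
Net migration: 20–39 − 150 → 1336; 40–59 − 180 → 1517
End of period: [768, 1336, 1517, 3776, 7840]
Scenario B total after 3 periods: 15237
Difference B − A = 15237 − 15935 = -698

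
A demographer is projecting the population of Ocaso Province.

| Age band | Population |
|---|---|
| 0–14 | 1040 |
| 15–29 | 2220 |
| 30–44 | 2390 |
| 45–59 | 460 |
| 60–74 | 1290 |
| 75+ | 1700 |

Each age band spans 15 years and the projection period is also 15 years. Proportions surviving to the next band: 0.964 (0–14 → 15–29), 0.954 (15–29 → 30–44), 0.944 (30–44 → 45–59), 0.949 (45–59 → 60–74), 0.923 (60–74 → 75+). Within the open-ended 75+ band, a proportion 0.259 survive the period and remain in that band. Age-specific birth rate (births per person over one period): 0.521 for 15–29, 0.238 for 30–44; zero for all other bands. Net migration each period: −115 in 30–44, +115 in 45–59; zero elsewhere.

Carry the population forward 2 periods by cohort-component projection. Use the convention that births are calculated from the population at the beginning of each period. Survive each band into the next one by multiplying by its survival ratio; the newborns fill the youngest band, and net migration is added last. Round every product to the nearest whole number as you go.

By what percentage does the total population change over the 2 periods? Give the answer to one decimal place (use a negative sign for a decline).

— Period 1 —
Births: 2220 × 0.521 = 1157  |  2390 × 0.238 = 569 → total 1726
15–29: 1040 × 0.964 = 1003
30–44: 2220 × 0.954 = 2118
45–59: 2390 × 0.944 = 2256
60–74: 460 × 0.949 = 437
75+: 1290 × 0.923 + 1700 × 0.259 = 1191 + 440 = 1631
Net migration: 30–44 − 115 → 2003; 45–59 + 115 → 2371
Giving 1726 / 1003 / 2003 / 2371 / 437 / 1631.
— Period 2 —
Births: 1003 × 0.521 = 523  |  2003 × 0.238 = 477 → total 1000
15–29: 1726 × 0.964 = 1664
30–44: 1003 × 0.954 = 957
45–59: 2003 × 0.944 = 1891
60–74: 2371 × 0.949 = 2250
75+: 437 × 0.923 + 1631 × 0.259 = 403 + 422 = 825
Net migration: 30–44 − 115 → 842; 45–59 + 115 → 2006
Giving 1000 / 1664 / 842 / 2006 / 2250 / 825.
Total: 9100 → 8587; change = -513; percentage change = -5.6%

-5.6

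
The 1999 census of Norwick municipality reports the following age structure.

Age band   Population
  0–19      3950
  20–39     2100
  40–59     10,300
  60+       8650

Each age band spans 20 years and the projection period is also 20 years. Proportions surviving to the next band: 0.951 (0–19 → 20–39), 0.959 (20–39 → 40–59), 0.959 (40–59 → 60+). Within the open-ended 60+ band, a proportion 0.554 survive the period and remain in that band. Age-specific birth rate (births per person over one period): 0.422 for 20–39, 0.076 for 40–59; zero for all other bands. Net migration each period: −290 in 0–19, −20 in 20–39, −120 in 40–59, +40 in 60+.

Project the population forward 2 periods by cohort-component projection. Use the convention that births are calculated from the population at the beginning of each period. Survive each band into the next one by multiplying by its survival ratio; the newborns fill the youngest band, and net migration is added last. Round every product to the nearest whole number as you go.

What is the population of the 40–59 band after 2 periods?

3463

(Bands numbered youngest = 1 to oldest = 4.)
Period 1.
Births: 2100 × 0.422 = 886, 10300 × 0.076 = 783 ⇒ total 1669
Band 2: 3950 × 0.951 = 3756
Band 3: 2100 × 0.959 = 2014
Band 4: 10300 × 0.959 + 8650 × 0.554 = 9878 + 4792 = 14670
Net migration: Band 1 − 290 → 1379; Band 2 − 20 → 3736; Band 3 − 120 → 1894; Band 4 + 40 → 14710
Giving 1379 / 3736 / 1894 / 14710.
Period 2.
Births: 3736 × 0.422 = 1577, 1894 × 0.076 = 144 ⇒ total 1721
Band 2: 1379 × 0.951 = 1311
Band 3: 3736 × 0.959 = 3583
Band 4: 1894 × 0.959 + 14710 × 0.554 = 1816 + 8149 = 9965
Net migration: Band 1 − 290 → 1431; Band 2 − 20 → 1291; Band 3 − 120 → 3463; Band 4 + 40 → 10005
Giving 1431 / 1291 / 3463 / 10005.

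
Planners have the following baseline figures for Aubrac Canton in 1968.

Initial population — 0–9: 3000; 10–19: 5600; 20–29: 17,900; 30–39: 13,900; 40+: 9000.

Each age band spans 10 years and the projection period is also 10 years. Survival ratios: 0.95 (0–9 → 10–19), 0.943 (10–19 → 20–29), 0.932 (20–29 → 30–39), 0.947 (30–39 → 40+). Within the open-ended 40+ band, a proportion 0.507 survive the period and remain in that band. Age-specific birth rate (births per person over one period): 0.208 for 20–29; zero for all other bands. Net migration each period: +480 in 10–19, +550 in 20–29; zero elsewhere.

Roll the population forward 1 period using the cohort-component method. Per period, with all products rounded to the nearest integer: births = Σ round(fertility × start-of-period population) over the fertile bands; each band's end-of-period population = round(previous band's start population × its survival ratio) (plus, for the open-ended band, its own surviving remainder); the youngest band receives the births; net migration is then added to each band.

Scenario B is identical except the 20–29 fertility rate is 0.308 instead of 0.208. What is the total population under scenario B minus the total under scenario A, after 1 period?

Period 1:
Births: 17900 * 0.208 = 3723
10–19: 3000 * 0.95 = 2850
20–29: 5600 * 0.943 = 5281
30–39: 17900 * 0.932 = 16683
40+: 13900 * 0.947 + 9000 * 0.507 = 13163 + 4563 = 17726
Net migration: 10–19 + 480 → 3330; 20–29 + 550 → 5831
Giving 3723 / 3330 / 5831 / 16683 / 17726.
Scenario A total after 1 period: 47293
Scenario B projection —
Period 1:
Births: 17900 * 0.308 = 5513
10–19: 3000 * 0.95 = 2850
20–29: 5600 * 0.943 = 5281
30–39: 17900 * 0.932 = 16683
40+: 13900 * 0.947 + 9000 * 0.507 = 13163 + 4563 = 17726
Net migration: 10–19 + 480 → 3330; 20–29 + 550 → 5831
Giving 5513 / 3330 / 5831 / 16683 / 17726.
Scenario B total after 1 period: 49083
Difference B − A = 49083 − 47293 = 1790

1790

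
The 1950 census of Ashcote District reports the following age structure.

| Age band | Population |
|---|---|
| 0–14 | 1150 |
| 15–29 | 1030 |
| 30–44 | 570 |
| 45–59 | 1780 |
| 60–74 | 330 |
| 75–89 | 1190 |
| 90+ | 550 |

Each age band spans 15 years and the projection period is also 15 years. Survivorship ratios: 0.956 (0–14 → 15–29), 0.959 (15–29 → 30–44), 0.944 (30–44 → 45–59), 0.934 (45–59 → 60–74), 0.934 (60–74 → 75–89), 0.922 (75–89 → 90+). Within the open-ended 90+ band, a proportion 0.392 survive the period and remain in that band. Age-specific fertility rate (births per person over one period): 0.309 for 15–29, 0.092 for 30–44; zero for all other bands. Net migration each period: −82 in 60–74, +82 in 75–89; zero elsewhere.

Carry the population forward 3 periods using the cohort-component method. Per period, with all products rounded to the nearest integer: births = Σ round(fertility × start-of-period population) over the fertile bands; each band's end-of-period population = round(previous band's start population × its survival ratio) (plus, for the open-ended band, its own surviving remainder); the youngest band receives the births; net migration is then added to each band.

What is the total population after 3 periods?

Call the groups 1 to 7, youngest first.
Period 1:
Births: 1030 × 0.309 = 318  |  570 × 0.092 = 52 ⇒ total 370
Group 2: 1150 × 0.956 = 1099
Group 3: 1030 × 0.959 = 988
Group 4: 570 × 0.944 = 538
Group 5: 1780 × 0.934 = 1663
Group 6: 330 × 0.934 = 308
Group 7: 1190 × 0.922 + 550 × 0.392 = 1097 + 216 = 1313
Net migration: Group 5 − 82 → 1581; Group 6 + 82 → 390
Population now: 0–14=370, 15–29=1099, 30–44=988, 45–59=538, 60–74=1581, 75–89=390, 90+=1313
Period 2:
Births: 1099 × 0.309 = 340  |  988 × 0.092 = 91 ⇒ total 431
Group 2: 370 × 0.956 = 354
Group 3: 1099 × 0.959 = 1054
Group 4: 988 × 0.944 = 933
Group 5: 538 × 0.934 = 502
Group 6: 1581 × 0.934 = 1477
Group 7: 390 × 0.922 + 1313 × 0.392 = 360 + 515 = 875
Net migration: Group 5 − 82 → 420; Group 6 + 82 → 1559
Population now: 0–14=431, 15–29=354, 30–44=1054, 45–59=933, 60–74=420, 75–89=1559, 90+=875
Period 3:
Births: 354 × 0.309 = 109  |  1054 × 0.092 = 97 ⇒ total 206
Group 2: 431 × 0.956 = 412
Group 3: 354 × 0.959 = 339
Group 4: 1054 × 0.944 = 995
Group 5: 933 × 0.934 = 871
Group 6: 420 × 0.934 = 392
Group 7: 1559 × 0.922 + 875 × 0.392 = 1437 + 343 = 1780
Net migration: Group 5 − 82 → 789; Group 6 + 82 → 474
Population now: 0–14=206, 15–29=412, 30–44=339, 45–59=995, 60–74=789, 75–89=474, 90+=1780
Total after period 3: 206 + 412 + 339 + 995 + 789 + 474 + 1780 = 4995

4995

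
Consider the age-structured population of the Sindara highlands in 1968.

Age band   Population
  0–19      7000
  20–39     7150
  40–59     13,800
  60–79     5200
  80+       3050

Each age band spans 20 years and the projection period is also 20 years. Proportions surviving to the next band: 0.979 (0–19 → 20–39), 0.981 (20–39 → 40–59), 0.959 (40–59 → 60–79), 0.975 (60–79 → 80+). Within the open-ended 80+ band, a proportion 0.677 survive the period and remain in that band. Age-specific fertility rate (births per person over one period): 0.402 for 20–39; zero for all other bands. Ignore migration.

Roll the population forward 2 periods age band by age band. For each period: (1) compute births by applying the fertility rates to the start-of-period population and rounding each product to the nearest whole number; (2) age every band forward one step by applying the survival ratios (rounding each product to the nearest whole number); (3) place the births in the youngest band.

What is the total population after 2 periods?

Call the bands 1 to 5, youngest first.
Period 1:
Births: 7150 × 0.402 = 2874
Band 2: 7000 × 0.979 = 6853
Band 3: 7150 × 0.981 = 7014
Band 4: 13800 × 0.959 = 13234
Band 5: 5200 × 0.975 + 3050 × 0.677 = 5070 + 2065 = 7135
End of period: [2874, 6853, 7014, 13234, 7135]
Period 2:
Births: 6853 × 0.402 = 2755
Band 2: 2874 × 0.979 = 2814
Band 3: 6853 × 0.981 = 6723
Band 4: 7014 × 0.959 = 6726
Band 5: 13234 × 0.975 + 7135 × 0.677 = 12903 + 4830 = 17733
End of period: [2755, 2814, 6723, 6726, 17733]
Total after period 2: 2755 + 2814 + 6723 + 6726 + 17733 = 36751

36751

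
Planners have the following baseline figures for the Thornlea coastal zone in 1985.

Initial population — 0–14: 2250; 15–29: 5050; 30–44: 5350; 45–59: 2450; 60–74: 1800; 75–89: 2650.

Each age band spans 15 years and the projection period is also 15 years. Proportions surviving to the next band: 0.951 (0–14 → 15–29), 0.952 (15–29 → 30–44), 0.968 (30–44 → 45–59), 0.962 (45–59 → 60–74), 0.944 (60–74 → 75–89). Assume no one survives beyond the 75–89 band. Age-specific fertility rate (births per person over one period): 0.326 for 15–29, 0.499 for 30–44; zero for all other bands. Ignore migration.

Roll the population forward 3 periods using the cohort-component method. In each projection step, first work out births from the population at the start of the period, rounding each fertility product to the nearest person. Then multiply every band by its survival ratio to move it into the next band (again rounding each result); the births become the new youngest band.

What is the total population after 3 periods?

20359

Numbering the bands 1..6 from youngest to oldest:
Period 1.
Births: 5050 × 0.326 = 1646  |  5350 × 0.499 = 2670 ⇒ total 4316
Band 2: 2250 × 0.951 = 2140
Band 3: 5050 × 0.952 = 4808
Band 4: 5350 × 0.968 = 5179
Band 5: 2450 × 0.962 = 2357
Band 6: 1800 × 0.944 = 1699
Giving 4316 / 2140 / 4808 / 5179 / 2357 / 1699.
Period 2.
Births: 2140 × 0.326 = 698  |  4808 × 0.499 = 2399 ⇒ total 3097
Band 2: 4316 × 0.951 = 4105
Band 3: 2140 × 0.952 = 2037
Band 4: 4808 × 0.968 = 4654
Band 5: 5179 × 0.962 = 4982
Band 6: 2357 × 0.944 = 2225
Giving 3097 / 4105 / 2037 / 4654 / 4982 / 2225.
Period 3.
Births: 4105 × 0.326 = 1338  |  2037 × 0.499 = 1016 ⇒ total 2354
Band 2: 3097 × 0.951 = 2945
Band 3: 4105 × 0.952 = 3908
Band 4: 2037 × 0.968 = 1972
Band 5: 4654 × 0.962 = 4477
Band 6: 4982 × 0.944 = 4703
Giving 2354 / 2945 / 3908 / 1972 / 4477 / 4703.
Total after period 3: 2354 + 2945 + 3908 + 1972 + 4477 + 4703 = 20359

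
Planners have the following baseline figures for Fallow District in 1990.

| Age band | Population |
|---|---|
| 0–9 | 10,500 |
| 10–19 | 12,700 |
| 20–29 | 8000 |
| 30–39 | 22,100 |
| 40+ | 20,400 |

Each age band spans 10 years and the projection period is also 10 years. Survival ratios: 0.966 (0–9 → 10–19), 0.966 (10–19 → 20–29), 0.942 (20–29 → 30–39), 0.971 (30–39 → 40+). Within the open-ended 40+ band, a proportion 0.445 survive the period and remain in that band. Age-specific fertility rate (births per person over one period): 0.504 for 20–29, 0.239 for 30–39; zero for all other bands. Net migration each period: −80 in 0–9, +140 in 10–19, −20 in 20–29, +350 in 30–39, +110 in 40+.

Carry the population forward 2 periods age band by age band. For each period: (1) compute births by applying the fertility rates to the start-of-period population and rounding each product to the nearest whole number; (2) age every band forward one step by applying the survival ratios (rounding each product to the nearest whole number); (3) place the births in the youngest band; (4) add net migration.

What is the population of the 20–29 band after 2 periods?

9913

Call the bands 1 to 5, youngest first.
[period 1]
Births: 8000 × 0.504 = 4032  |  22100 × 0.239 = 5282 ⇒ total 9314
Band 2: 10500 × 0.966 = 10143
Band 3: 12700 × 0.966 = 12268
Band 4: 8000 × 0.942 = 7536
Band 5: 22100 × 0.971 + 20400 × 0.445 = 21459 + 9078 = 30537
Net migration: Band 1 − 80 → 9234; Band 2 + 140 → 10283; Band 3 − 20 → 12248; Band 4 + 350 → 7886; Band 5 + 110 → 30647
Giving 9234 / 10283 / 12248 / 7886 / 30647.
[period 2]
Births: 12248 × 0.504 = 6173  |  7886 × 0.239 = 1885 ⇒ total 8058
Band 2: 9234 × 0.966 = 8920
Band 3: 10283 × 0.966 = 9933
Band 4: 12248 × 0.942 = 11538
Band 5: 7886 × 0.971 + 30647 × 0.445 = 7657 + 13638 = 21295
Net migration: Band 1 − 80 → 7978; Band 2 + 140 → 9060; Band 3 − 20 → 9913; Band 4 + 350 → 11888; Band 5 + 110 → 21405
Giving 7978 / 9060 / 9913 / 11888 / 21405.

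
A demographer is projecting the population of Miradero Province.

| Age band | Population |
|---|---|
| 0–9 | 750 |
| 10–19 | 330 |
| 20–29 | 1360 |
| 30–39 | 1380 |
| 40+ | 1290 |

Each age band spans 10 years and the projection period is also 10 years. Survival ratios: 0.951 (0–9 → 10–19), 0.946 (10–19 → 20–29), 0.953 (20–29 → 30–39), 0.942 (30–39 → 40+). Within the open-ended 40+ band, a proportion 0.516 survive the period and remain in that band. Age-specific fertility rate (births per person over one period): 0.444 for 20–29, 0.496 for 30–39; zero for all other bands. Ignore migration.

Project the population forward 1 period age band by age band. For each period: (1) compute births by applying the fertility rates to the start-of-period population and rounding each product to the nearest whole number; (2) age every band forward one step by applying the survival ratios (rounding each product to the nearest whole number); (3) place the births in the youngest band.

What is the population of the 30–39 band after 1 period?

Let band 1 be 0–9 through band 5 = 40+.
After projecting period 1:
Births: 1360 × 0.444 = 604, 1380 × 0.496 = 684 ⇒ total 1288
Band 2: 750 × 0.951 = 713
Band 3: 330 × 0.946 = 312
Band 4: 1360 × 0.953 = 1296
Band 5: 1380 × 0.942 + 1290 × 0.516 = 1300 + 666 = 1966
→ [1288, 713, 312, 1296, 1966]

1296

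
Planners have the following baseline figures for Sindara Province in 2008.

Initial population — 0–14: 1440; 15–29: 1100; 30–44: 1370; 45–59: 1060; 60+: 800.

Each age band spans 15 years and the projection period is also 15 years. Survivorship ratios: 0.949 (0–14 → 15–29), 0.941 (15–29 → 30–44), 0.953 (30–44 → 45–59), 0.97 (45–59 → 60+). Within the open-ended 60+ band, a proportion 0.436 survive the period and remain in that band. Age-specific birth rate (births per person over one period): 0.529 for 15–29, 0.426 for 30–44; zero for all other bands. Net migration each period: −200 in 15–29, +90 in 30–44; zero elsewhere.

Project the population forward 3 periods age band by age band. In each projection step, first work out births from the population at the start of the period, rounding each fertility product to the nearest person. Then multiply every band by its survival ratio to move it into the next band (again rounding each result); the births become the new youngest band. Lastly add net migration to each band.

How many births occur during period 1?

1166

[period 1]
Births: 1100 × 0.529 = 582 ; 1370 × 0.426 = 584 → total 1166
15–29: 1440 × 0.949 = 1367
30–44: 1100 × 0.941 = 1035
45–59: 1370 × 0.953 = 1306
60+: 1060 × 0.97 + 800 × 0.436 = 1028 + 349 = 1377
Net migration: 15–29 − 200 → 1167; 30–44 + 90 → 1125
Population now: 0–14=1166, 15–29=1167, 30–44=1125, 45–59=1306, 60+=1377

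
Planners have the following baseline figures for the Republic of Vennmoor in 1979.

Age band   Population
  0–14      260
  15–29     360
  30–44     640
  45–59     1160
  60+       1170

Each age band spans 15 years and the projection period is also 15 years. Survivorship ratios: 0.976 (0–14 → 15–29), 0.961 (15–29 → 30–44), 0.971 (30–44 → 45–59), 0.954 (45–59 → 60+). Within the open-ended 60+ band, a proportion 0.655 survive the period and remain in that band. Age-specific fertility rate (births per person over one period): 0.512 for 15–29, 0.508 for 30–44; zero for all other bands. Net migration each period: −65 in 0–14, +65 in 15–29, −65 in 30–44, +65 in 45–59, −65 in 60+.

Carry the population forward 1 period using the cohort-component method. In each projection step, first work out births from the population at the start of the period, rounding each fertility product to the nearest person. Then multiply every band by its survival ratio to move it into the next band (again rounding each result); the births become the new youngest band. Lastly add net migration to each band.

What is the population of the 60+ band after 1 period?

1808

— Period 1 —
Births: 360 × 0.512 = 184  |  640 × 0.508 = 325 → 509
15–29: 260 × 0.976 = 254
30–44: 360 × 0.961 = 346
45–59: 640 × 0.971 = 621
60+: 1160 × 0.954 + 1170 × 0.655 = 1107 + 766 = 1873
Net migration: 0–14 − 65 → 444; 15–29 + 65 → 319; 30–44 − 65 → 281; 45–59 + 65 → 686; 60+ − 65 → 1808
Giving 444 / 319 / 281 / 686 / 1808.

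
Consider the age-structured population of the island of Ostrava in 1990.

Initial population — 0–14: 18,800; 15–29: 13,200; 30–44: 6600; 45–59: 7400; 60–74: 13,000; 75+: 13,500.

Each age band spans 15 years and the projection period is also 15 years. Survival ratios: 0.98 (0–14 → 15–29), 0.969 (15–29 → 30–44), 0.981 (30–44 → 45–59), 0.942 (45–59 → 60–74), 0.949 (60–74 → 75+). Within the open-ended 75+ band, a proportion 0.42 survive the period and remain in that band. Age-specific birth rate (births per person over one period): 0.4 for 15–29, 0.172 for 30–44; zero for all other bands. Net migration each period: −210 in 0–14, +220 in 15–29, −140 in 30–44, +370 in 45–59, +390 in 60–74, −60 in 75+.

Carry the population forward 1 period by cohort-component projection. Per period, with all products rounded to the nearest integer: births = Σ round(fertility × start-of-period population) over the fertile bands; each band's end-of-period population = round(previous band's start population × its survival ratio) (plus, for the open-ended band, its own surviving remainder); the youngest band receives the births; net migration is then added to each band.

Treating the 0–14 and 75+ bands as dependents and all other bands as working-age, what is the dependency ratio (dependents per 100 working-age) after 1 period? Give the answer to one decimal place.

53.1

Call the groups 1 to 6, youngest first.
[period 1]
Births: 13200 * 0.4 = 5280  |  6600 * 0.172 = 1135 → 6415
Group 2: 18800 * 0.98 = 18424
Group 3: 13200 * 0.969 = 12791
Group 4: 6600 * 0.981 = 6475
Group 5: 7400 * 0.942 = 6971
Group 6: 13000 * 0.949 + 13500 * 0.42 = 12337 + 5670 = 18007
Net migration: Group 1 − 210 → 6205; Group 2 + 220 → 18644; Group 3 − 140 → 12651; Group 4 + 370 → 6845; Group 5 + 390 → 7361; Group 6 − 60 → 17947
Giving 6205 / 18644 / 12651 / 6845 / 7361 / 17947.
Dependents (band 0–14 + band 75+) = 6205 + 17947 = 24152; working-age = 45501; ratio = 24152/45501 × 100 = 53.1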